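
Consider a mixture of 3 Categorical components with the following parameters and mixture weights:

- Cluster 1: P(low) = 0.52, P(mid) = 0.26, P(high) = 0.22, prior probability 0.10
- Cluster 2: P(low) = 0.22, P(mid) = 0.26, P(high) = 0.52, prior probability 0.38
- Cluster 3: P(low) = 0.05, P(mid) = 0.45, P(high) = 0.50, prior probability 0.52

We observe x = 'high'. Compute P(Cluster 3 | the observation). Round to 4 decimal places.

Apply Bayes' rule: the posterior for each component is proportional to its prior times its likelihood at x.
Component likelihoods at x = 'high':
  L_1 = 0.22
  L_2 = 0.52
  L_3 = 0.5
Prior × likelihood for each component:
  π_1·L_1 = 0.10 × 0.22 = 0.022
  π_2·L_2 = 0.38 × 0.52 = 0.1976
  π_3·L_3 = 0.52 × 0.5 = 0.26
Marginal: 0.022 + 0.1976 + 0.26 = 0.4796
Responsibility of Cluster 3: 0.26 / 0.4796 ≈ 0.5421

0.5421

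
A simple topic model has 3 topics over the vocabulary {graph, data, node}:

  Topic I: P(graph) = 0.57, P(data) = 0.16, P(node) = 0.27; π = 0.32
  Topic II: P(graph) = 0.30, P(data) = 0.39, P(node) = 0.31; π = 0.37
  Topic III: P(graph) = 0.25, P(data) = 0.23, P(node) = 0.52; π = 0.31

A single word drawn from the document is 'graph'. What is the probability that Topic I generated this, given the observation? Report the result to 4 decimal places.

P(component k | x) = P(Z=k)·f_k(x) / marginal(x), where marginal(x) = Σ_j P(Z=j)·f_j(x).
Categorical probabilities:
  L_I = 0.57
  L_II = 0.3
  L_III = 0.25
Multiply by the mixture weights:
  P(Z=I)·L_I = 0.32 × 0.57 = 0.1824
  P(Z=II)·L_II = 0.37 × 0.3 = 0.111
  P(Z=III)·L_III = 0.31 × 0.25 = 0.0775
Marginal: 0.1824 + 0.111 + 0.0775 = 0.3709
Responsibility of Topic I: 0.1824 / 0.3709 ≈ 0.4918

0.4918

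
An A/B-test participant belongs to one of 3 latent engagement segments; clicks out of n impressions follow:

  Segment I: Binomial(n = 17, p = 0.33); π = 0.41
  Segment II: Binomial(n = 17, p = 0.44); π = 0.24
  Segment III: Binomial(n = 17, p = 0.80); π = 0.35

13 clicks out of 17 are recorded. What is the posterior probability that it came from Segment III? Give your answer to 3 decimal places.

Posterior ∝ prior × likelihood, so P(k | x) ∝ π_k f_k(x); normalise over all components.
Evaluate each component's likelihood at the observed value:
  f_I = C(17,13)·0.33^13·0.67^4 = 2380·5.50404e-07·0.201511 = 0.000263972
  f_II = C(17,13)·0.44^13·0.56^4 = 2380·2.31678e-05·0.098345 = 0.00542268
  f_III = C(17,13)·0.80^13·0.20^4 = 2380·0.0549756·0.0016 = 0.209347
Multiply by the mixture weights:
  π_I·f_I = 0.41 × 0.000263972 = 0.000108228
  π_II·f_II = 0.24 × 0.00542268 = 0.00130144
  π_III·f_III = 0.35 × 0.209347 = 0.0732715
Marginal: 0.000108228 + 0.00130144 + 0.0732715 = 0.0746811
So the posterior for Segment III is 0.0732715 / 0.0746811 ≈ 0.981.

0.981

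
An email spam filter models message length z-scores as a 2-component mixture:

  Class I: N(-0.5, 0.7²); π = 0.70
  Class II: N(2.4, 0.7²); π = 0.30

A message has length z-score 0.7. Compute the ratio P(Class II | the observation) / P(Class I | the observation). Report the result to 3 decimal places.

0.098

Posterior odds = (π_i f_i(x)) / (π_j f_j(x)); the normalising sum cancels.
Normal densities:
  p_I = (1/(0.7·√(2π)))·exp(−(0.7−-0.5)²/(2·0.7²)) = 0.569918·exp(-1.46939) = 0.131119
  p_II = (1/(0.7·√(2π)))·exp(−(0.7−2.4)²/(2·0.7²)) = 0.569918·exp(-2.94898) = 0.0298598
0.00895793 / 0.0917832 ≈ 0.098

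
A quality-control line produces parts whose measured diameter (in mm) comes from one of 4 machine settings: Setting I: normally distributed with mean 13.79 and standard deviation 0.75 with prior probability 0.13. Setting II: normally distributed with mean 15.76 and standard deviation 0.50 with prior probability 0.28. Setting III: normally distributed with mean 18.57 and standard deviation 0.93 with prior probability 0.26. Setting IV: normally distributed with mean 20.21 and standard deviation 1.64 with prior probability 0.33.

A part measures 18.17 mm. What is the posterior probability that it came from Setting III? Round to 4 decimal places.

P(component k | x) = π_k·f_k(x) / marginal(x), where marginal(x) = Σ_j π_j·f_j(x).
Evaluate each component's likelihood at the observed value:
  L_I = 2.08887e-08
  L_II = 7.19596e-06
  L_III = 0.391072
  L_IV = 0.112221
Multiply by the mixture weights:
  π_I·L_I = 0.13 × 2.08887e-08 = 2.71553e-09
  π_II·L_II = 0.28 × 7.19596e-06 = 2.01487e-06
  π_III·L_III = 0.26 × 0.391072 = 0.101679
  π_IV·L_IV = 0.33 × 0.112221 = 0.0370331
Evidence: 2.71553e-09 + 2.01487e-06 + 0.101679 + 0.0370331 = 0.138714
So the posterior for Setting III is 0.101679 / 0.138714 ≈ 0.7330.

0.7330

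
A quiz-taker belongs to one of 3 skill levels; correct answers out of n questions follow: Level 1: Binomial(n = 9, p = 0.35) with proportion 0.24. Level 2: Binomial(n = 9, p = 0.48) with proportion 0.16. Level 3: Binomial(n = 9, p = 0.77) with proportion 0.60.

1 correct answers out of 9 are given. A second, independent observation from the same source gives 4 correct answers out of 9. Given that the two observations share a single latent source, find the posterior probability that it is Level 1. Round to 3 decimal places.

Apply Bayes' rule: the posterior for each component is proportional to its prior times its likelihood at x.
Since both observations come from the same component, the likelihood for component k is f_k(x₁)·f_k(x₂).
  f_1 = [0.100373] × [0.219386] = 0.0220205
  f_2 = [0.0230946] × [0.254303] = 0.00587304
  f_3 = [5.42695e-05] × [0.0285084] = 1.54714e-06
Prior × likelihood for each component:
  P(Z=1)·f_1 = 0.24 × 0.0220205 = 0.00528492
  P(Z=2)·f_2 = 0.16 × 0.00587304 = 0.000939686
  P(Z=3)·f_3 = 0.60 × 1.54714e-06 = 9.28282e-07
Evidence: 0.00528492 + 0.000939686 + 9.28282e-07 = 0.00622553
Responsibility of Level 1: 0.00528492 / 0.00622553 ≈ 0.849

0.849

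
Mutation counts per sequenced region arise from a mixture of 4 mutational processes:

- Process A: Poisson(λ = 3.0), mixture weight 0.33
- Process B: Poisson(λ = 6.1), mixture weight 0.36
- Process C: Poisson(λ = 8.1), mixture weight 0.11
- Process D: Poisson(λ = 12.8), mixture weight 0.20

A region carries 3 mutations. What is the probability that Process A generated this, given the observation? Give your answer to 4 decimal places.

0.6869

By Bayes' theorem, P(k | x) = π_k f_k(x) / Σ_j π_j f_j(x).
Evaluate each component's likelihood at the observed value:
  p_A = e^(−3.0)·3.0^3/3! = 0.224042
  p_B = e^(−6.1)·6.1^3/3! = 0.0848481
  p_C = e^(−8.1)·8.1^3/3! = 0.0268855
  p_D = e^(−12.8)·12.8^3/3! = 0.00096496
Multiply by the mixture weights:
  π_A·p_A = 0.33 × 0.224042 = 0.0739338
  π_B·p_B = 0.36 × 0.0848481 = 0.0305453
  π_C·p_C = 0.11 × 0.0268855 = 0.00295741
  π_D·p_D = 0.20 × 0.00096496 = 0.000192992
Denominator: 0.0739338 + 0.0305453 + 0.00295741 + 0.000192992 = 0.107629
Responsibility of Process A: 0.0739338 / 0.107629 ≈ 0.6869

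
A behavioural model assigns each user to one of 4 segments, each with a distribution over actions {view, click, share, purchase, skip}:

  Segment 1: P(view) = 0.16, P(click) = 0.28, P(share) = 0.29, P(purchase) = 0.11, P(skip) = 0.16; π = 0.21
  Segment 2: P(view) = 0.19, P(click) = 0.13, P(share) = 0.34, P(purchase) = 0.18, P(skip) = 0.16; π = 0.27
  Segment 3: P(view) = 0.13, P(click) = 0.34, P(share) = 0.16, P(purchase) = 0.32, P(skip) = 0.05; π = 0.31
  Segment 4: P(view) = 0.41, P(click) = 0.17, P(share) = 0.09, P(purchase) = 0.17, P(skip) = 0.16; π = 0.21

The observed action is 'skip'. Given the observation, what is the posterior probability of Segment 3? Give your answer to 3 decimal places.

Posterior ∝ prior × likelihood, so P(k | x) ∝ π_k f_k(x); normalise over all components.
Categorical probabilities:
  p_1 = P(skip | comp) = 0.16
  p_2 = P(skip | comp) = 0.16
  p_3 = P(skip | comp) = 0.05
  p_4 = P(skip | comp) = 0.16
Prior × likelihood for each component:
  π_1·p_1 = 0.21 × 0.16 = 0.0336
  π_2·p_2 = 0.27 × 0.16 = 0.0432
  π_3·p_3 = 0.31 × 0.05 = 0.0155
  π_4·p_4 = 0.21 × 0.16 = 0.0336
Sum: 0.0336 + 0.0432 + 0.0155 + 0.0336 = 0.1259
P(Segment 3 | 'skip') ≈ 0.123

0.123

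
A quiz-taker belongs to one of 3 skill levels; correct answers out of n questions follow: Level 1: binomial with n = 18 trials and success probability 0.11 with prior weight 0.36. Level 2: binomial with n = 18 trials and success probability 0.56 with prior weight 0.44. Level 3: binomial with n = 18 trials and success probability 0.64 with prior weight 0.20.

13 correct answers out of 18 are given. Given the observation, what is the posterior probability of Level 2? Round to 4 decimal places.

0.5140

By Bayes' theorem, P(k | x) = w_k f_k(x) / Σ_j w_j f_j(x).
Binomial probabilities:
  p_1 = 1.65171e-09
  p_2 = 0.075264
  p_3 = 0.156578
Unnormalised posteriors:
  w_1·p_1 = 0.36 × 1.65171e-09 = 5.94616e-10
  w_2·p_2 = 0.44 × 0.075264 = 0.0331162
  w_3·p_3 = 0.20 × 0.156578 = 0.0313157
Sum: 5.94616e-10 + 0.0331162 + 0.0313157 = 0.0644318
P(Level 2 | x) = 0.0331162 / 0.0644318 ≈ 0.5140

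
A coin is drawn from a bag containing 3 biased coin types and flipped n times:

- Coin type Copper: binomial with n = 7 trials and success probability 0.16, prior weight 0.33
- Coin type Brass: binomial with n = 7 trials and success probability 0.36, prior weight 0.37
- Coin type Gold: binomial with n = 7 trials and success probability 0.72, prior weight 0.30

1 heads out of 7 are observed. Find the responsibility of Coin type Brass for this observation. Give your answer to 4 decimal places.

The responsibility of component k is π_k f_k(x) divided by Σ_j π_j f_j(x).
Component likelihoods at x = 1 heads out of 7:
  p_Copper = 0.393454
  p_Brass = 0.173173
  p_Gold = 0.00242873
Multiply by the mixture weights:
  π_Copper·p_Copper = 0.33 × 0.393454 = 0.12984
  π_Brass·p_Brass = 0.37 × 0.173173 = 0.064074
  π_Gold·p_Gold = 0.30 × 0.00242873 = 0.000728618
Sum: 0.12984 + 0.064074 + 0.000728618 = 0.194642
P(Coin type Brass | data) = 0.064074 / 0.194642 ≈ 0.3292

0.3292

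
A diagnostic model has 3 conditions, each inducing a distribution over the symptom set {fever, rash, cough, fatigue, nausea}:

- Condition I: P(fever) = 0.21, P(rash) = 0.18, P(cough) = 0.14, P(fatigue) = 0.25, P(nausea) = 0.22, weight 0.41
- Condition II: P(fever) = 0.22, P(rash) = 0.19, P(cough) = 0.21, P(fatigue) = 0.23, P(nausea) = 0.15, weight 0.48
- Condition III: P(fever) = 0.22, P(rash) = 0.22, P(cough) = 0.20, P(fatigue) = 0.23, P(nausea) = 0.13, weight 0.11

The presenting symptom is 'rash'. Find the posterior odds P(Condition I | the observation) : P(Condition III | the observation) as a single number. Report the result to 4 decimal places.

The posterior odds equal the prior odds times the likelihood ratio: (π_i/π_j)·(f_i(x)/f_j(x)).
Categorical probabilities:
  p_I = P(rash | comp) = 0.18
  p_II = P(rash | comp) = 0.19
  p_III = P(rash | comp) = 0.22
0.0738 / 0.0242 ≈ 3.0496

3.0496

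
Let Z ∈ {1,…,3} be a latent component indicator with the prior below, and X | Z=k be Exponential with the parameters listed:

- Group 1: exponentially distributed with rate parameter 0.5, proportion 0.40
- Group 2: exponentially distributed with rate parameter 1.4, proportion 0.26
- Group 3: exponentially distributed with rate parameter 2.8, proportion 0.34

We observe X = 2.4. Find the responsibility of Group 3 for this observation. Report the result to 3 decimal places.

P(component k | x) = π_k·f_k(x) / marginal(x), where marginal(x) = Σ_j π_j·f_j(x).
Exponential densities:
  f_1 = 0.5·e^(−0.5·2.4) = 0.5·e^(−1.2000) = 0.150597
  f_2 = 1.4·e^(−1.4·2.4) = 1.4·e^(−3.3600) = 0.0486294
  f_3 = 2.8·e^(−2.8·2.4) = 2.8·e^(−6.7200) = 0.00337831
Prior × likelihood for each component:
  π_1·f_1 = 0.40 × 0.150597 = 0.0602388
  π_2·f_2 = 0.26 × 0.0486294 = 0.0126436
  π_3·f_3 = 0.34 × 0.00337831 = 0.00114862
Denominator: 0.0602388 + 0.0126436 + 0.00114862 = 0.0740311
Responsibility of Group 3: 0.00114862 / 0.0740311 ≈ 0.016

0.016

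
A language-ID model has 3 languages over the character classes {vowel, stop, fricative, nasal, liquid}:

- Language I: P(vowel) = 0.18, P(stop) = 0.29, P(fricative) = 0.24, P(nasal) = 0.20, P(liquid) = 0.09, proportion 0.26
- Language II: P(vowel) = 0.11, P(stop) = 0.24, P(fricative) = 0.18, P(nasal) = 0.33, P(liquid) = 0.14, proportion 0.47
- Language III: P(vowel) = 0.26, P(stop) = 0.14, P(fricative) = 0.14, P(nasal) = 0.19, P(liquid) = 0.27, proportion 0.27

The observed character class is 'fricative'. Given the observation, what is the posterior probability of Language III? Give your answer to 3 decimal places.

Apply Bayes' rule: the posterior for each component is proportional to its prior times its likelihood at x.
Component likelihoods at x = 'fricative':
  L_I = P(fricative | comp) = 0.24
  L_II = P(fricative | comp) = 0.18
  L_III = P(fricative | comp) = 0.14
Multiply by the mixture weights:
  P(Z=I)·L_I = 0.26 × 0.24 = 0.0624
  P(Z=II)·L_II = 0.47 × 0.18 = 0.0846
  P(Z=III)·L_III = 0.27 × 0.14 = 0.0378
Evidence: 0.0624 + 0.0846 + 0.0378 = 0.1848
Responsibility of Language III: 0.0378 / 0.1848 ≈ 0.205

0.205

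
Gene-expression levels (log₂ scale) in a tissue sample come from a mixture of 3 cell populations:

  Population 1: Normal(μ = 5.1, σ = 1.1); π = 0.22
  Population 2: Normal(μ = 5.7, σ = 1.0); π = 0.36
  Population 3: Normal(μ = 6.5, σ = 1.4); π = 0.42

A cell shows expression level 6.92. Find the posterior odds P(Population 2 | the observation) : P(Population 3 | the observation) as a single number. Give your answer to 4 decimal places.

0.5964

Posterior odds = (π_i f_i(x)) / (π_j f_j(x)); the normalising sum cancels.
Normal densities:
  L_1 = (1/(1.1·√(2π)))·exp(−(6.92−5.1)²/(2·1.1²)) = 0.362675·exp(-1.36876) = 0.0922725
  L_2 = (1/(1.0·√(2π)))·exp(−(6.92−5.7)²/(2·1.0²)) = 0.398942·exp(-0.74420) = 0.189543
  L_3 = (1/(1.4·√(2π)))·exp(−(6.92−6.5)²/(2·1.4²)) = 0.284959·exp(-0.04500) = 0.27242
Odds = (0.36/0.42) × (0.189543/0.27242) = 0.857143 × 0.695776 ≈ 0.5964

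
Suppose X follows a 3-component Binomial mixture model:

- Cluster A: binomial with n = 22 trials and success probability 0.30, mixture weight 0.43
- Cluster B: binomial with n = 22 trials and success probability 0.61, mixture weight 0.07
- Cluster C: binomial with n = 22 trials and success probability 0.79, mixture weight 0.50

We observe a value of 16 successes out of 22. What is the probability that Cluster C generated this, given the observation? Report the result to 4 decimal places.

P(component k | x) = w_k·f_k(x) / marginal(x), where marginal(x) = Σ_j w_j·f_j(x).
Binomial probabilities:
  p_A = C(22,16)·0.30^16·0.70^6 = 74613·4.30467e-09·0.117649 = 3.7787e-05
  p_B = C(22,16)·0.61^16·0.39^6 = 74613·0.000367517·0.00351874 = 0.0964894
  p_C = C(22,16)·0.79^16·0.21^6 = 74613·0.0230162·8.57661e-05 = 0.147287
Prior × likelihood for each component:
  w_A·p_A = 0.43 × 3.7787e-05 = 1.62484e-05
  w_B·p_B = 0.07 × 0.0964894 = 0.00675426
  w_C·p_C = 0.50 × 0.147287 = 0.0736434
Normaliser: 1.62484e-05 + 0.00675426 + 0.0736434 = 0.0804139
Responsibility of Cluster C: 0.0736434 / 0.0804139 ≈ 0.9158

0.9158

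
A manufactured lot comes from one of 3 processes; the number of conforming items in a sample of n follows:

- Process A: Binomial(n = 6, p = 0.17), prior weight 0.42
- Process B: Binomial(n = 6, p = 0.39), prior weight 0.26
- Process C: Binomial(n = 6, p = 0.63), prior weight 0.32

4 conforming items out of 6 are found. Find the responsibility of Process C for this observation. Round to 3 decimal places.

0.736

P(component k | x) = P(Z=k)·f_k(x) / marginal(x), where marginal(x) = Σ_j P(Z=j)·f_j(x).
Component likelihoods at x = 4 conforming items out of 6:
  p_A = C(6,4)·0.17^4·0.83^2 = 15·0.00083521·0.6889 = 0.00863064
  p_B = C(6,4)·0.39^4·0.61^2 = 15·0.0231344·0.3721 = 0.129125
  p_C = C(6,4)·0.63^4·0.37^2 = 15·0.15753·0.1369 = 0.323487
Weight by the priors:
  P(Z=A)·p_A = 0.42 × 0.00863064 = 0.00362487
  P(Z=B)·p_B = 0.26 × 0.129125 = 0.0335724
  P(Z=C)·p_C = 0.32 × 0.323487 = 0.103516
Marginal: 0.00362487 + 0.0335724 + 0.103516 = 0.140713
Responsibility of Process C: 0.103516 / 0.140713 ≈ 0.736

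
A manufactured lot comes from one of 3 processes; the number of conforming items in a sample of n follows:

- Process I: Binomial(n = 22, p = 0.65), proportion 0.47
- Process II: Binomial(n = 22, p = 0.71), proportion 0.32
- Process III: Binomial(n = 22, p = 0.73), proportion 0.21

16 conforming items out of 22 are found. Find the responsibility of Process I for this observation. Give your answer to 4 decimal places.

P(component k | x) = w_k·f_k(x) / marginal(x), where marginal(x) = Σ_j w_j·f_j(x).
Binomial probabilities:
  L_I = C(22,16)·0.65^16·0.35^6 = 74613·0.00101535·0.00183827 = 0.139263
  L_II = C(22,16)·0.71^16·0.29^6 = 74613·0.00416998·0.000594823 = 0.18507
  L_III = C(22,16)·0.73^16·0.27^6 = 74613·0.00650378·0.00038742 = 0.188002
Unnormalised posteriors:
  w_I·L_I = 0.47 × 0.139263 = 0.0654537
  w_II·L_II = 0.32 × 0.18507 = 0.0592224
  w_III·L_III = 0.21 × 0.188002 = 0.0394805
Sum: 0.0654537 + 0.0592224 + 0.0394805 = 0.164157
P(Process I | the observation) ≈ 0.3987

0.3987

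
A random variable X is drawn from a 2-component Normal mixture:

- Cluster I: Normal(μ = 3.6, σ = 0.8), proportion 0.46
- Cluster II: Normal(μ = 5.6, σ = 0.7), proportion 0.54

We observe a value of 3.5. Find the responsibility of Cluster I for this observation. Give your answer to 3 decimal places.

0.985

Apply Bayes' rule: the posterior for each component is proportional to its prior times its likelihood at x.
Evaluate each component's likelihood at the observed value:
  f_I = (1/(0.8·√(2π)))·exp(−(3.5−3.6)²/(2·0.8²)) = 0.498678·exp(-0.00781) = 0.494797
  f_II = (1/(0.7·√(2π)))·exp(−(3.5−5.6)²/(2·0.7²)) = 0.569918·exp(-4.50000) = 0.00633121
Weight by the priors:
  π_I·f_I = 0.46 × 0.494797 = 0.227607
  π_II·f_II = 0.54 × 0.00633121 = 0.00341885
Marginal: 0.227607 + 0.00341885 = 0.231026
P(Cluster I | the observation) ≈ 0.985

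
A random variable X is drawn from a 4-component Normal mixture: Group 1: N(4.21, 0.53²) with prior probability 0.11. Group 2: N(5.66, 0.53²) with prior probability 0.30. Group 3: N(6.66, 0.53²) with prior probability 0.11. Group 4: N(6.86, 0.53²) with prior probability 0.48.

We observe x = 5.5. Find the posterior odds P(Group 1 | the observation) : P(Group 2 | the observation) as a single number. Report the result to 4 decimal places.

0.0198

Posterior odds = (π_i f_i(x)) / (π_j f_j(x)); the normalising sum cancels.
Normal densities:
  p_1 = (1/(0.53·√(2π)))·exp(−(5.5−4.21)²/(2·0.53²)) = 0.752721·exp(-2.96209) = 0.0389239
  p_2 = (1/(0.53·√(2π)))·exp(−(5.5−5.66)²/(2·0.53²)) = 0.752721·exp(-0.04557) = 0.719191
  p_3 = (1/(0.53·√(2π)))·exp(−(5.5−6.66)²/(2·0.53²)) = 0.752721·exp(-2.39516) = 0.0686167
  p_4 = (1/(0.53·√(2π)))·exp(−(5.5−6.86)²/(2·0.53²)) = 0.752721·exp(-3.29227) = 0.027978
Odds = (0.11/0.30) × (0.0389239/0.719191) = 0.366667 × 0.0541218 ≈ 0.0198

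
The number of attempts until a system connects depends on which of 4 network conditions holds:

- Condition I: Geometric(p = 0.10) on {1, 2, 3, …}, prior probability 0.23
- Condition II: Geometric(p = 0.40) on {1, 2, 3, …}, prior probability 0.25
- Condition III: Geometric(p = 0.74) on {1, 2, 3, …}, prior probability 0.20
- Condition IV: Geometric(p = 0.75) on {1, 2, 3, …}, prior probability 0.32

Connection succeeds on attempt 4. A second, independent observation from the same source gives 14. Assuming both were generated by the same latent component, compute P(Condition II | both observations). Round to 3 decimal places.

By Bayes' theorem, P(k | x) = π_k f_k(x) / Σ_j π_j f_j(x).
Since both observations come from the same component, the likelihood for component k is f_k(x₁)·f_k(x₂).
  L_I = [0.10·(1−0.10)^3 = 0.10·0.729 = 0.0729] × [0.0254187] = 0.00185302
  L_II = [0.40·(1−0.40)^3 = 0.40·0.216 = 0.0864] × [0.000522428] = 4.51378e-05
  L_III = [0.74·(1−0.74)^3 = 0.74·0.017576 = 0.0130062] × [1.83605e-08] = 2.38801e-10
  L_IV = [0.75·(1−0.75)^3 = 0.75·0.015625 = 0.0117188] × [1.11759e-08] = 1.30967e-10
Prior × likelihood for each component:
  π_I·L_I = 0.23 × 0.00185302 = 0.000426195
  π_II·L_II = 0.25 × 4.51378e-05 = 1.12844e-05
  π_III·L_III = 0.20 × 2.38801e-10 = 4.77603e-11
  π_IV·L_IV = 0.32 × 1.30967e-10 = 4.19095e-11
Normaliser: 0.000426195 + 1.12844e-05 + 4.77603e-11 + 4.19095e-11 = 0.000437479
So the posterior for Condition II is 1.12844e-05 / 0.000437479 ≈ 0.026.

0.026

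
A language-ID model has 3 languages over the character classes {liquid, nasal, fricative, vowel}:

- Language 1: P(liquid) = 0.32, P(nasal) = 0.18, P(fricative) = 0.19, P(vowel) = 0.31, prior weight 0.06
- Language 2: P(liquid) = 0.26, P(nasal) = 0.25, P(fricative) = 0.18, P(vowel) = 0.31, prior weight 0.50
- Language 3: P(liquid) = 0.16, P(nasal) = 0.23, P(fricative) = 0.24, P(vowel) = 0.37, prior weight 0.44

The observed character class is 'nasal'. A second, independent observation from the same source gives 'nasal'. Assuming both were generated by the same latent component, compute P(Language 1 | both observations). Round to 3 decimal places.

P(component k | x) = π_k·f_k(x) / marginal(x), where marginal(x) = Σ_j π_j·f_j(x).
Since both observations come from the same component, the likelihood for component k is f_k(x₁)·f_k(x₂).
  f_1 = [0.18] × [0.18] = 0.0324
  f_2 = [0.25] × [0.25] = 0.0625
  f_3 = [0.23] × [0.23] = 0.0529
Prior × likelihood for each component:
  π_1·f_1 = 0.06 × 0.0324 = 0.001944
  π_2·f_2 = 0.50 × 0.0625 = 0.03125
  π_3·f_3 = 0.44 × 0.0529 = 0.023276
Normaliser: 0.001944 + 0.03125 + 0.023276 = 0.05647
So the posterior for Language 1 is 0.001944 / 0.05647 ≈ 0.034.

0.034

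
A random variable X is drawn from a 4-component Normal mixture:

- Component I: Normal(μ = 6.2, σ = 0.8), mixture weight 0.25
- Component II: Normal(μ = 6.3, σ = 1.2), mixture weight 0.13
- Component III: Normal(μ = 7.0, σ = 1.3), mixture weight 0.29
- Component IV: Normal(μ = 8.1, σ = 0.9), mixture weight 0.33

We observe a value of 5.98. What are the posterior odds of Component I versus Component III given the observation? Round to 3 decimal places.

The posterior odds equal the prior odds times the likelihood ratio: (π_i/π_j)·(f_i(x)/f_j(x)).
Component likelihoods at x = 5.98:
  f_I = (1/(0.8·√(2π)))·exp(−(5.98−6.2)²/(2·0.8²)) = 0.498678·exp(-0.03781) = 0.480174
  f_II = (1/(1.2·√(2π)))·exp(−(5.98−6.3)²/(2·1.2²)) = 0.332452·exp(-0.03556) = 0.320839
  f_III = (1/(1.3·√(2π)))·exp(−(5.98−7.0)²/(2·1.3²)) = 0.306879·exp(-0.30781) = 0.225573
  f_IV = (1/(0.9·√(2π)))·exp(−(5.98−8.1)²/(2·0.9²)) = 0.443269·exp(-2.77432) = 0.0276564
0.120043 / 0.065416 ≈ 1.835

1.835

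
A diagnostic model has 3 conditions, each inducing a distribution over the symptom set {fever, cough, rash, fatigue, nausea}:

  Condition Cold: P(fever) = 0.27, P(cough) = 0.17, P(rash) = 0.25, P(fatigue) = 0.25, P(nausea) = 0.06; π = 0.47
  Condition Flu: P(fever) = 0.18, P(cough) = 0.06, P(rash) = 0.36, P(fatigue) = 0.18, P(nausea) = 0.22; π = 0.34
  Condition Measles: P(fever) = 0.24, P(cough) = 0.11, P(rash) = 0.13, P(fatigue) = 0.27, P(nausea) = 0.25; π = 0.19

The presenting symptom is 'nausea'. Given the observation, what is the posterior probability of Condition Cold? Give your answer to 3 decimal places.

0.187

Posterior ∝ prior × likelihood, so P(k | x) ∝ P(Z=k) f_k(x); normalise over all components.
Categorical probabilities:
  L_Cold = 0.06
  L_Flu = 0.22
  L_Measles = 0.25
Multiply by the mixture weights:
  P(Z=Cold)·L_Cold = 0.47 × 0.06 = 0.0282
  P(Z=Flu)·L_Flu = 0.34 × 0.22 = 0.0748
  P(Z=Measles)·L_Measles = 0.19 × 0.25 = 0.0475
Evidence: 0.0282 + 0.0748 + 0.0475 = 0.1505
P(Condition Cold | x) = 0.0282 / 0.1505 ≈ 0.187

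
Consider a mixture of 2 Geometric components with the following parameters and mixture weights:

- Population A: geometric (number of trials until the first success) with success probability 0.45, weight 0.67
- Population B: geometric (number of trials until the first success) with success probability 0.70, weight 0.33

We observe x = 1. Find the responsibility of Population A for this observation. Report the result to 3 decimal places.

0.566

By Bayes' theorem, P(k | x) = P(Z=k) f_k(x) / Σ_j P(Z=j) f_j(x).
Geometric probabilities:
  L_A = 0.45
  L_B = 0.7
Multiply by the mixture weights:
  P(Z=A)·L_A = 0.67 × 0.45 = 0.3015
  P(Z=B)·L_B = 0.33 × 0.7 = 0.231
Normaliser: 0.3015 + 0.231 = 0.5325
P(Population A | data) = 0.3015 / 0.5325 ≈ 0.566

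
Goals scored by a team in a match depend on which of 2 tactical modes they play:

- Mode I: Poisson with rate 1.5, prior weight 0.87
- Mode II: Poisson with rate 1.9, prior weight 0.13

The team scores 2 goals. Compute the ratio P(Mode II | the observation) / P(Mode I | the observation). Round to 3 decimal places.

0.161

Since P(k|x) ∝ w_k f_k(x), the posterior odds are w_i f_i(x) / (w_j f_j(x)).
Component likelihoods at x = 2 goals:
  p_I = 0.251021
  p_II = 0.269971
Posterior odds = (w_II·p_II) / (w_I·p_I) = (0.13·0.269971) / (0.87·0.251021) = 0.0350963 / 0.218389 ≈ 0.161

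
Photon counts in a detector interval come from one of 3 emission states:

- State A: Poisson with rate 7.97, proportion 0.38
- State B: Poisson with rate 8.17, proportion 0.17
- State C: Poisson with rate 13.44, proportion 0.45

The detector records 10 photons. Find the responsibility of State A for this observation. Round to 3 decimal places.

Posterior ∝ prior × likelihood, so P(k | x) ∝ π_k f_k(x); normalise over all components.
Component likelihoods at x = 10 photons:
  p_A = 0.0985129
  p_B = 0.103341
  p_C = 0.0771457
Unnormalised posteriors:
  π_A·p_A = 0.38 × 0.0985129 = 0.0374349
  π_B·p_B = 0.17 × 0.103341 = 0.0175679
  π_C·p_C = 0.45 × 0.0771457 = 0.0347156
Sum: 0.0374349 + 0.0175679 + 0.0347156 = 0.0897184
So the posterior for State A is 0.0374349 / 0.0897184 ≈ 0.417.

0.417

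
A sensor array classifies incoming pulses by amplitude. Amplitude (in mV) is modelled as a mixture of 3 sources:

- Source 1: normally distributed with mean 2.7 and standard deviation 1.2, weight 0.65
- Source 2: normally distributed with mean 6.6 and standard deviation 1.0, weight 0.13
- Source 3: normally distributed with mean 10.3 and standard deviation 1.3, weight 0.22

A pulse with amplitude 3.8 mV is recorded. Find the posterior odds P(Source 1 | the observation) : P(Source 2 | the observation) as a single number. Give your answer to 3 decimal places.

Only the two components matter; the odds are (π_i f_i(x)) / (π_j f_j(x)).
Normal densities:
  f_1 = 0.218406
  f_2 = 0.00791545
  f_3 = 1.14363e-06
0.141964 / 0.00102901 ≈ 137.962

137.962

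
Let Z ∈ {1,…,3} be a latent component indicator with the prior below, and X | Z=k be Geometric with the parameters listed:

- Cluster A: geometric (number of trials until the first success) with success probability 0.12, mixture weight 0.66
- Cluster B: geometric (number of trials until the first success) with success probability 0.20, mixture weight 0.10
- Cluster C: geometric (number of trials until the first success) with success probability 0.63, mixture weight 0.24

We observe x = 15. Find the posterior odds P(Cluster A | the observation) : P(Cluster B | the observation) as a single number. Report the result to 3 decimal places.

15.038

Since P(k|x) ∝ w_k f_k(x), the posterior odds are w_i f_i(x) / (w_j f_j(x)).
Geometric probabilities:
  p_A = 0.12·(1−0.12)^14 = 0.12·0.167016 = 0.0200419
  p_B = 0.20·(1−0.20)^14 = 0.20·0.0439805 = 0.00879609
  p_C = 0.63·(1−0.63)^14 = 0.63·9.01206e-07 = 5.6776e-07
Posterior odds = (w_A·p_A) / (w_B·p_B) = (0.66·0.0200419) / (0.10·0.00879609) = 0.0132276 / 0.000879609 ≈ 15.038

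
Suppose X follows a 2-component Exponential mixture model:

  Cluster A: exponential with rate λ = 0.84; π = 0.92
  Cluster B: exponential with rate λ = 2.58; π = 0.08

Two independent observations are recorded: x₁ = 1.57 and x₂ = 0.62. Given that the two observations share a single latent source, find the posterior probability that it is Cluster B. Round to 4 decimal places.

Posterior ∝ prior × likelihood, so P(k | x) ∝ P(Z=k) f_k(x); normalise over all components.
Since both observations come from the same component, the likelihood for component k is f_k(x₁)·f_k(x₂).
  p_A = [0.84·e^(−0.84·1.57) = 0.84·e^(−1.3188) = 0.224663] × [0.498998] = 0.112106
  p_B = [2.58·e^(−2.58·1.57) = 2.58·e^(−4.0506) = 0.0449228] × [0.521101] = 0.0234093
Multiply by the mixture weights:
  P(Z=A)·p_A = 0.92 × 0.112106 = 0.103138
  P(Z=B)·p_B = 0.08 × 0.0234093 = 0.00187275
Evidence: 0.103138 + 0.00187275 = 0.105011
P(Cluster B | data) ≈ 0.0178

0.0178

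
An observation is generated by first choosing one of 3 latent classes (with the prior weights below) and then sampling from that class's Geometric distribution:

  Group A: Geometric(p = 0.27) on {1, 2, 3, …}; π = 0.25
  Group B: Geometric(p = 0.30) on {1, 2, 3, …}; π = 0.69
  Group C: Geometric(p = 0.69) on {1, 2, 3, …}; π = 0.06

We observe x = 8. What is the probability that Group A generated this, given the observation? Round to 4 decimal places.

Apply Bayes' rule: the posterior for each component is proportional to its prior times its likelihood at x.
Evaluate each component's likelihood at the observed value:
  p_A = 0.27·(1−0.27)^7 = 0.27·0.110474 = 0.029828
  p_B = 0.30·(1−0.30)^7 = 0.30·0.0823543 = 0.0247063
  p_C = 0.69·(1−0.69)^7 = 0.69·0.000275126 = 0.000189837
Unnormalised posteriors:
  w_A·p_A = 0.25 × 0.029828 = 0.00745699
  w_B·p_B = 0.69 × 0.0247063 = 0.0170473
  w_C·p_C = 0.06 × 0.000189837 = 1.13902e-05
Evidence: 0.00745699 + 0.0170473 + 1.13902e-05 = 0.0245157
P(Group A | x) = 0.00745699 / 0.0245157 ≈ 0.3042

0.3042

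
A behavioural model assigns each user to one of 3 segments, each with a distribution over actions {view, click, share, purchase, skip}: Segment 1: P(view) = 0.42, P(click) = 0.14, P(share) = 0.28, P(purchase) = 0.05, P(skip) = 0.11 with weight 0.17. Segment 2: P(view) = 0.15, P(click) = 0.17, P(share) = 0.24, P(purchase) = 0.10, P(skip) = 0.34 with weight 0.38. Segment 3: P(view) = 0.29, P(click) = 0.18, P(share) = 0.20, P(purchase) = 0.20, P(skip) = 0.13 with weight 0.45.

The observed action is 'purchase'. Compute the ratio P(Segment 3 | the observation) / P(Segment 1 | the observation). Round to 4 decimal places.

The posterior odds equal the prior odds times the likelihood ratio: (P(Z=i)/P(Z=j))·(f_i(x)/f_j(x)).
Component likelihoods at x = 'purchase':
  L_1 = P(purchase | comp) = 0.05
  L_2 = P(purchase | comp) = 0.10
  L_3 = P(purchase | comp) = 0.20
Posterior odds = (P(Z=3)·L_3) / (P(Z=1)·L_1) = (0.45·0.2) / (0.17·0.05) = 0.09 / 0.0085 ≈ 10.5882

10.5882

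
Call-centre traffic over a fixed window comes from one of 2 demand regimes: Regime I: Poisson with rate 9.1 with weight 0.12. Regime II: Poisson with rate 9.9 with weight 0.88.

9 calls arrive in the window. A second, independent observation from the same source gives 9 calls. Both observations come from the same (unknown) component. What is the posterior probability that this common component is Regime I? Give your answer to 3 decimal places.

0.129

P(component k | x) = π_k·f_k(x) / marginal(x), where marginal(x) = Σ_j π_j·f_j(x).
Since both observations come from the same component, the likelihood for component k is f_k(x₁)·f_k(x₂).
  L_I = [0.131683] × [0.131683] = 0.0173404
  L_II = [0.12631] × [0.12631] = 0.0159543
Weight by the priors:
  π_I·L_I = 0.12 × 0.0173404 = 0.00208085
  π_II·L_II = 0.88 × 0.0159543 = 0.0140397
Normaliser: 0.00208085 + 0.0140397 = 0.0161206
Responsibility of Regime I: 0.00208085 / 0.0161206 ≈ 0.129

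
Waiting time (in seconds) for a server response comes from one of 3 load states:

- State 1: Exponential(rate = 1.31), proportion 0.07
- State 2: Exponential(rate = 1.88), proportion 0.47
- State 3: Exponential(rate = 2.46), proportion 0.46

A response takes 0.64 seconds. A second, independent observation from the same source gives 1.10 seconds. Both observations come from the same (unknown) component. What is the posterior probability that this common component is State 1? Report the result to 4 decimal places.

Posterior ∝ prior × likelihood, so P(k | x) ∝ π_k f_k(x); normalise over all components.
Since both observations come from the same component, the likelihood for component k is f_k(x₁)·f_k(x₂).
  f_1 = [1.31·e^(−1.31·0.64) = 1.31·e^(−0.8384) = 0.566446] × [0.310065] = 0.175635
  f_2 = [1.88·e^(−1.88·0.64) = 1.88·e^(−1.2032) = 0.564436] × [0.237704] = 0.134169
  f_3 = [2.46·e^(−2.46·0.64) = 2.46·e^(−1.5744) = 0.509544] × [0.164337] = 0.0837368
Multiply by the mixture weights:
  π_1·f_1 = 0.07 × 0.175635 = 0.0122945
  π_2·f_2 = 0.47 × 0.134169 = 0.0630593
  π_3·f_3 = 0.46 × 0.0837368 = 0.0385189
Sum: 0.0122945 + 0.0630593 + 0.0385189 = 0.113873
Responsibility of State 1: 0.0122945 / 0.113873 ≈ 0.1080

0.1080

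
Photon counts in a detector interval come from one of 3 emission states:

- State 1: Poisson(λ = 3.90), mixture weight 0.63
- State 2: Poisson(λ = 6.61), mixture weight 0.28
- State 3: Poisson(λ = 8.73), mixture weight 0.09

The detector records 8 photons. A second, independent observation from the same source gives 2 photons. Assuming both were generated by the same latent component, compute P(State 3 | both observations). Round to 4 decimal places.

P(component k | x) = w_k·f_k(x) / marginal(x), where marginal(x) = Σ_j w_j·f_j(x).
Since both observations come from the same component, the likelihood for component k is f_k(x₁)·f_k(x₂).
  p_1 = [e^(−3.90)·3.90^8/8! = 0.0268688] × [0.15394] = 0.00413617
  p_2 = [e^(−6.61)·6.61^8/8! = 0.121732] × [0.029423] = 0.00358171
  p_3 = [e^(−8.73)·8.73^8/8! = 0.13527] × [0.00616038] = 0.000833317
Unnormalised posteriors:
  w_1·p_1 = 0.63 × 0.00413617 = 0.00260579
  w_2·p_2 = 0.28 × 0.00358171 = 0.00100288
  w_3·p_3 = 0.09 × 0.000833317 = 7.49985e-05
Sum: 0.00260579 + 0.00100288 + 7.49985e-05 = 0.00368367
Responsibility of State 3: 7.49985e-05 / 0.00368367 ≈ 0.0204

0.0204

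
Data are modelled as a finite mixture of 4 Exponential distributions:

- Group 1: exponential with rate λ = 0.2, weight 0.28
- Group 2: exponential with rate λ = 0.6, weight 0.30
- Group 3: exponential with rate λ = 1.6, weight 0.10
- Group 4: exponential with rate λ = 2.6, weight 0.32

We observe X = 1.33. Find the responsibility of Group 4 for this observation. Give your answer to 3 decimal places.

The responsibility of component k is w_k f_k(x) divided by Σ_j w_j f_j(x).
Exponential densities:
  L_1 = 0.153288
  L_2 = 0.270137
  L_3 = 0.19052
  L_4 = 0.081881
Weight by the priors:
  w_1·L_1 = 0.28 × 0.153288 = 0.0429206
  w_2·L_2 = 0.30 × 0.270137 = 0.0810411
  w_3·L_3 = 0.10 × 0.19052 = 0.019052
  w_4·L_4 = 0.32 × 0.081881 = 0.0262019
Sum: 0.0429206 + 0.0810411 + 0.019052 + 0.0262019 = 0.169216
So the posterior for Group 4 is 0.0262019 / 0.169216 ≈ 0.155.

0.155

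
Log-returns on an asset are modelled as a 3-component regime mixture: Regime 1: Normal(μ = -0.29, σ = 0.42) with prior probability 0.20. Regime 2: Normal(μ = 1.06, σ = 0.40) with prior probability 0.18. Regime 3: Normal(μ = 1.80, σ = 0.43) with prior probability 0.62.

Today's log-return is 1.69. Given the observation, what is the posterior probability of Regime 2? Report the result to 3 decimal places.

P(component k | x) = P(Z=k)·f_k(x) / marginal(x), where marginal(x) = Σ_j P(Z=j)·f_j(x).
Component likelihoods at x = 1.69:
  L_1 = (1/(0.42·√(2π)))·exp(−(1.69−-0.29)²/(2·0.42²)) = 0.949863·exp(-11.11224) = 1.41799e-05
  L_2 = (1/(0.40·√(2π)))·exp(−(1.69−1.06)²/(2·0.40²)) = 0.997356·exp(-1.24031) = 0.288529
  L_3 = (1/(0.43·√(2π)))·exp(−(1.69−1.80)²/(2·0.43²)) = 0.927773·exp(-0.03272) = 0.897907
Weight by the priors:
  P(Z=1)·L_1 = 0.20 × 1.41799e-05 = 2.83599e-06
  P(Z=2)·L_2 = 0.18 × 0.288529 = 0.0519352
  P(Z=3)·L_3 = 0.62 × 0.897907 = 0.556702
Denominator: 2.83599e-06 + 0.0519352 + 0.556702 = 0.60864
So the posterior for Regime 2 is 0.0519352 / 0.60864 ≈ 0.085.

0.085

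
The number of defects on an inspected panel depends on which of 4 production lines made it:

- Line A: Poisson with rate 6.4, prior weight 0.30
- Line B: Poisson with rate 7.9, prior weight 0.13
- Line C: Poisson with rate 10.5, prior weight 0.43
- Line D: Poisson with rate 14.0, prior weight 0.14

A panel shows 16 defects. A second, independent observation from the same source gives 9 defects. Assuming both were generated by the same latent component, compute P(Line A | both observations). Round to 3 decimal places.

Apply Bayes' rule: the posterior for each component is proportional to its prior times its likelihood at x.
Since both observations come from the same component, the likelihood for component k is f_k(x₁)·f_k(x₂).
  L_A = [0.000629181] × [0.0824844] = 5.18976e-05
  L_B = [0.00407838] × [0.122449] = 0.000499392
  L_C = [0.0287288] × [0.11772] = 0.00338194
  L_D = [0.0865578] × [0.0473442] = 0.00409801
Prior × likelihood for each component:
  P(Z=A)·L_A = 0.30 × 5.18976e-05 = 1.55693e-05
  P(Z=B)·L_B = 0.13 × 0.000499392 = 6.4921e-05
  P(Z=C)·L_C = 0.43 × 0.00338194 = 0.00145423
  P(Z=D)·L_D = 0.14 × 0.00409801 = 0.000573721
Denominator: 1.55693e-05 + 6.4921e-05 + 0.00145423 + 0.000573721 = 0.00210844
So the posterior for Line A is 1.55693e-05 / 0.00210844 ≈ 0.007.

0.007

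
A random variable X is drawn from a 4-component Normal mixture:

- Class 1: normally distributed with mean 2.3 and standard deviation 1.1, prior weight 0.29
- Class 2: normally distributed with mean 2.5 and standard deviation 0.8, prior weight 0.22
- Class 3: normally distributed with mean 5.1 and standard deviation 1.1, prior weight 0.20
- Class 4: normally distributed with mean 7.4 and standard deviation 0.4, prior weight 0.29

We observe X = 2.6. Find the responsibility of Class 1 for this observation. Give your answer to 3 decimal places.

Apply Bayes' rule: the posterior for each component is proportional to its prior times its likelihood at x.
Component likelihoods at x = 2.6:
  p_1 = (1/(1.1·√(2π)))·exp(−(2.6−2.3)²/(2·1.1²)) = 0.362675·exp(-0.03719) = 0.349435
  p_2 = (1/(0.8·√(2π)))·exp(−(2.6−2.5)²/(2·0.8²)) = 0.498678·exp(-0.00781) = 0.494797
  p_3 = (1/(1.1·√(2π)))·exp(−(2.6−5.1)²/(2·1.1²)) = 0.362675·exp(-2.58264) = 0.0274087
  p_4 = (1/(0.4·√(2π)))·exp(−(2.6−7.4)²/(2·0.4²)) = 0.997356·exp(-72.00000) = 5.36596e-32
Unnormalised posteriors:
  π_1·p_1 = 0.29 × 0.349435 = 0.101336
  π_2·p_2 = 0.22 × 0.494797 = 0.108855
  π_3·p_3 = 0.20 × 0.0274087 = 0.00548175
  π_4·p_4 = 0.29 × 5.36596e-32 = 1.55613e-32
Marginal: 0.101336 + 0.108855 + 0.00548175 + 1.55613e-32 = 0.215673
So the posterior for Class 1 is 0.101336 / 0.215673 ≈ 0.470.

0.470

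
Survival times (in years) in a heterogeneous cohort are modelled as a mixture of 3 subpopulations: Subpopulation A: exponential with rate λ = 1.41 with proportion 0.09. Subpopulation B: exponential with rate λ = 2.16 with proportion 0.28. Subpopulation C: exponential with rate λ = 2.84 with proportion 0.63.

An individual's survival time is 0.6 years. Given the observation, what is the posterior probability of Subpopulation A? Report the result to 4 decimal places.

0.0998

Posterior ∝ prior × likelihood, so P(k | x) ∝ π_k f_k(x); normalise over all components.
Evaluate each component's likelihood at the observed value:
  f_A = 1.41·e^(−1.41·0.6) = 1.41·e^(−0.8460) = 0.605071
  f_B = 2.16·e^(−2.16·0.6) = 2.16·e^(−1.2960) = 0.591028
  f_C = 2.84·e^(−2.84·0.6) = 2.84·e^(−1.7040) = 0.51675
Prior × likelihood for each component:
  π_A·f_A = 0.09 × 0.605071 = 0.0544563
  π_B·f_B = 0.28 × 0.591028 = 0.165488
  π_C·f_C = 0.63 × 0.51675 = 0.325553
Marginal: 0.0544563 + 0.165488 + 0.325553 = 0.545497
Responsibility of Subpopulation A: 0.0544563 / 0.545497 ≈ 0.0998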